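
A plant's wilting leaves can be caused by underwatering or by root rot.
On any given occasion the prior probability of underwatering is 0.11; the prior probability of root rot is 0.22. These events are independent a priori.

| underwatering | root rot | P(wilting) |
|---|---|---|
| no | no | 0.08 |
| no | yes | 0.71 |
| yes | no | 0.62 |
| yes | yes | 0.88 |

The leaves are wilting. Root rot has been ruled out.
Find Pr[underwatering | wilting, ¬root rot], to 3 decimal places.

By total probability over both values of underwatering:
  P(wilting | ¬root rot) = 0.08*0.89 + 0.62*0.11
        = 0.071200 + 0.068200 = 0.139400
Keeping only the underwatering-present terms gives 0.068200, so
  P(underwatering | wilting, ¬root rot) = 0.068200 / 0.139400 ≈ 0.489

Pr[underwatering | wilting, ¬root rot] ≈ 0.489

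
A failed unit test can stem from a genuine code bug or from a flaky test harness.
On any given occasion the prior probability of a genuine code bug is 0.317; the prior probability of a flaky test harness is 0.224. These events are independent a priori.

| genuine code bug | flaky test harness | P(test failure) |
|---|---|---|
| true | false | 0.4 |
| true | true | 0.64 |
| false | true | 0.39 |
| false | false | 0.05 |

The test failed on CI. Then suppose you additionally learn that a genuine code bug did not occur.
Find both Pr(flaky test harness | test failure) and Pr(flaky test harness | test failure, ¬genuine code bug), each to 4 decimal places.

Weight on flaky test harness=true, given the evidence: 0.059667 + 0.045445 = 0.105112
Denominator P(test failure): 0.05×0.683×0.776 + 0.39×0.683×0.224 + 0.4×0.317×0.776 + 0.64×0.317×0.224 = 0.230009
Posterior = 0.105112 / 0.230009 ≈ 0.4570

Now also conditioning on genuine code bug≠true:
Weight on flaky test harness=true, given the evidence: 0.39*0.224 = 0.087360
Normalizer over all consistent configurations: 0.05*0.776 + 0.39*0.224 = 0.126160
Posterior = 0.087360 / 0.126160 ≈ 0.6925

Pr(flaky test harness | test failure) ≈ 0.4570; Pr(flaky test harness | test failure, ¬genuine code bug) ≈ 0.6925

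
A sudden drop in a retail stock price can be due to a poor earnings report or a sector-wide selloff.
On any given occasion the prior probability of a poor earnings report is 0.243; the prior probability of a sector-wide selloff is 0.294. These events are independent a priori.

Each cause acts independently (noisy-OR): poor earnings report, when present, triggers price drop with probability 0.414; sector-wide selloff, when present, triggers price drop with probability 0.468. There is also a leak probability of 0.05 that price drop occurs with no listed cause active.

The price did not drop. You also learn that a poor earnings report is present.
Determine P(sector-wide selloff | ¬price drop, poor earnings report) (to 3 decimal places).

Under noisy-OR, P(price drop | causes) = 1 − (1−0.05)·∏(1−qᵢ) over the active causes.
Enumerate both values of sector-wide selloff and weight by the priors:
  P(¬price drop | poor earnings report) = 0.5567*0.706 + 0.296164*0.294
        = 0.393030 + 0.087072 = 0.480102
Keeping only the sector-wide selloff-present terms gives 0.087072, so
  P(sector-wide selloff | ¬price drop, poor earnings report) = 0.087072 / 0.480102 ≈ 0.181

P(sector-wide selloff | ¬price drop, poor earnings report) ≈ 0.181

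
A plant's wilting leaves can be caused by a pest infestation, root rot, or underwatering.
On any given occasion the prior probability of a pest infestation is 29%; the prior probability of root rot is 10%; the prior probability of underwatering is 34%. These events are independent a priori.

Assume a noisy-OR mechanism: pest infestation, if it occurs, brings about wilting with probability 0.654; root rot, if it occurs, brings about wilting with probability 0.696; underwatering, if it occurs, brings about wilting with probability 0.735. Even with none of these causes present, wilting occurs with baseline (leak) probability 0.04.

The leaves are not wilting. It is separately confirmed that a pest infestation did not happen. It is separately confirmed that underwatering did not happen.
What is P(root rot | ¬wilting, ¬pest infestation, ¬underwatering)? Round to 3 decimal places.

Under noisy-OR, P(wilting | causes) = 1 − (1−0.04)·∏(1−qᵢ) over the active causes.
Weight on root rot=true, given the evidence: 0.29184*0.1 = 0.029184
The normalizing constant is 0.96*0.9 + 0.29184*0.1 = 0.893184
P(root rot | ¬wilting, ¬pest infestation, ¬underwatering) = 0.029184/0.893184 ≈ 0.033

P(root rot | ¬wilting, ¬pest infestation, ¬underwatering) ≈ 0.033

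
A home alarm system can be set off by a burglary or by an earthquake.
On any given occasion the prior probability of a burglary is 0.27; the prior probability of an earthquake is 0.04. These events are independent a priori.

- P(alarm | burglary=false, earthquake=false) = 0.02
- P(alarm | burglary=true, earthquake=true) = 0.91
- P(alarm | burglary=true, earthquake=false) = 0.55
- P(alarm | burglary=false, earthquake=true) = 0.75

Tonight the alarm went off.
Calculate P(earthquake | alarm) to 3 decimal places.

P(earthquake | alarm) ≈ 0.168

For the numerator, keep only earthquake=true terms: 0.021900 + 0.009828 = 0.031728
Denominator P(alarm): 0.02×0.73×0.96 + 0.75×0.73×0.04 + 0.55×0.27×0.96 + 0.91×0.27×0.04 = 0.188304
Posterior = 0.031728 / 0.188304 ≈ 0.168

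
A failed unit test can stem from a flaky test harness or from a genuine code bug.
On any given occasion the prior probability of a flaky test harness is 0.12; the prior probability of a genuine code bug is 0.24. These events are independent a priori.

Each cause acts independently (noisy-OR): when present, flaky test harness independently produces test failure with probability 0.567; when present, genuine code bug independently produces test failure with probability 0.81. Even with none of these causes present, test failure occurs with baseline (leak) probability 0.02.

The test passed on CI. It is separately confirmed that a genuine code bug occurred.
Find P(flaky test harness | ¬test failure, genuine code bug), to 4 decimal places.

Under noisy-OR, P(test failure | causes) = 1 − (1−0.02)·∏(1−qᵢ) over the active causes.
P(¬test failure | genuine code bug) = 0.1862*0.88 + 0.080625*0.12 = 0.163856 + 0.009675 = 0.173531
Restricting to configurations with flaky test harness present: 0.080625*0.12 = 0.009675.
So P(flaky test harness | ¬test failure, genuine code bug) = 0.009675/0.173531 ≈ 0.0558.

P(flaky test harness | ¬test failure, genuine code bug) ≈ 0.0558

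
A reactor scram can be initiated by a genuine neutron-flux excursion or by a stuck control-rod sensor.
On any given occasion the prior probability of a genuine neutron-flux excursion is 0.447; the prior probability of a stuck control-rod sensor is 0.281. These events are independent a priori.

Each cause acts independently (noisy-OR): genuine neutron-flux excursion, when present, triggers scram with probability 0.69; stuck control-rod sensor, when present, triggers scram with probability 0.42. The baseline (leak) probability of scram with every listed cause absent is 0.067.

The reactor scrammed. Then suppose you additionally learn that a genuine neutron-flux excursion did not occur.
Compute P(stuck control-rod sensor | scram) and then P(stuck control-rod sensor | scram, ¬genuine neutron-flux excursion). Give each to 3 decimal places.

Under noisy-OR, P(scram | causes) = 1 − (1−0.067)·∏(1−qᵢ) over the active causes.
P(scram) = 0.067*0.553*0.719 + 0.45886*0.553*0.281 + 0.71077*0.447*0.719 + 0.832247*0.447*0.281 = 0.026640 + 0.071304 + 0.228437 + 0.104536 = 0.430917
The stuck control-rod sensor-present share is 0.071304 + 0.104536 = 0.175840.
So P(stuck control-rod sensor | scram) = 0.175840/0.430917 ≈ 0.408.

Now condition on the additional information:
P(scram | ¬genuine neutron-flux excursion) = 0.067*0.719 + 0.45886*0.281 = 0.048173 + 0.128940 = 0.177113
Of this, 0.128940 comes from 0.45886*0.281 (the stuck control-rod sensor=true cases).
Hence the posterior is 0.128940/0.177113 ≈ 0.728.
Ruling out genuine neutron-flux excursion raises the posterior on stuck control-rod sensor — the flip side of explaining away.

P(stuck control-rod sensor | scram) ≈ 0.408; P(stuck control-rod sensor | scram, ¬genuine neutron-flux excursion) ≈ 0.728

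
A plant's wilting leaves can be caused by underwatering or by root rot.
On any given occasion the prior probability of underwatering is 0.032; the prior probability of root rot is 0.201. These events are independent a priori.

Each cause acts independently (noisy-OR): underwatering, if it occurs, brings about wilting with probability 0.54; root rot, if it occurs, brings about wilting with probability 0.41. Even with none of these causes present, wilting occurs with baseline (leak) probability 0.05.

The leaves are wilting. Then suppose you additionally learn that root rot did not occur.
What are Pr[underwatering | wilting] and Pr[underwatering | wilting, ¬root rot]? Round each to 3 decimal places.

Pr[underwatering | wilting] ≈ 0.134; Pr[underwatering | wilting, ¬root rot] ≈ 0.271

Under noisy-OR, P(wilting | causes) = 1 − (1−0.05)·∏(1−qᵢ) over the active causes.
Enumerate the 4 (underwatering, root rot) configurations and weight by the priors:
  P(wilting) = 0.05×0.968×0.799 + 0.4395×0.968×0.201 + 0.563×0.032×0.799 + 0.74217×0.032×0.201
        = 0.038672 + 0.085513 + 0.014395 + 0.004774 = 0.143354
Keeping only the underwatering-present terms gives 0.019169, so
  P(underwatering | wilting) = 0.019169 / 0.143354 ≈ 0.134

Now also conditioning on root rot≠true:
For the numerator, keep only underwatering=true terms: 0.563×0.032 = 0.018016
The normalizing constant is 0.05×0.968 + 0.563×0.032 = 0.066416
P(underwatering | wilting, ¬root rot) = 0.018016/0.066416 ≈ 0.271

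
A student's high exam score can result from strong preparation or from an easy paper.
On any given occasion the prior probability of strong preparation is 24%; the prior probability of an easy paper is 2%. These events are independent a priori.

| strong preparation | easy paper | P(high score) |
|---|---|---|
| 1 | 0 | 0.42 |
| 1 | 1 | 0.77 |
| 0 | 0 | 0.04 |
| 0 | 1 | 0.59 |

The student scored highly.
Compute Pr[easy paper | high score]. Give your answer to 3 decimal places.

Pr[easy paper | high score] ≈ 0.090

Numerator (weight on configurations with easy paper): 0.008968 + 0.003696 = 0.012664
Normalizer over all consistent configurations: 0.04×0.76×0.98 + 0.59×0.76×0.02 + 0.42×0.24×0.98 + 0.77×0.24×0.02 = 0.141240
Posterior = 0.012664 / 0.141240 ≈ 0.090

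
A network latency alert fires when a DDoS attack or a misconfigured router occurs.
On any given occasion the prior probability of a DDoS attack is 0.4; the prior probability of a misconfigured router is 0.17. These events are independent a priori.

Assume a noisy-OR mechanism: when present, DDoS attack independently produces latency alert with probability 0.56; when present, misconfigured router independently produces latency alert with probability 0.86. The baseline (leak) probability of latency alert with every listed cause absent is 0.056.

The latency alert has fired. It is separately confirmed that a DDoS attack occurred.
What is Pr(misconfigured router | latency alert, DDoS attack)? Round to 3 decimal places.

Pr(misconfigured router | latency alert, DDoS attack) ≈ 0.248

Under noisy-OR, P(latency alert | causes) = 1 − (1−0.056)·∏(1−qᵢ) over the active causes.
P(latency alert | DDoS attack) = 0.58464×0.83 + 0.94185×0.17 = 0.485251 + 0.160114 = 0.645365
Of this, 0.160114 comes from 0.94185×0.17 (the misconfigured router=true cases).
P(misconfigured router | latency alert, DDoS attack) = 0.160114 / 0.645365 ≈ 0.248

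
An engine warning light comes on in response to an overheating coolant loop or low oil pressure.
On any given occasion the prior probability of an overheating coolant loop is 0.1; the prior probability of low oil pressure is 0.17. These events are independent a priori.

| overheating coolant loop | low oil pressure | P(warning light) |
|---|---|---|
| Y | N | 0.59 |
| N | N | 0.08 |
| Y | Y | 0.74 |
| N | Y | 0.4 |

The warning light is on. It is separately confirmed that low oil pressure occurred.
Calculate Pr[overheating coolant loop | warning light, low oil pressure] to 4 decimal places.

Pr[overheating coolant loop | warning light, low oil pressure] ≈ 0.1705

P(warning light | low oil pressure) = 0.4·0.9 + 0.74·0.1 = 0.360000 + 0.074000 = 0.434000
The overheating coolant loop-present share is 0.74·0.1 = 0.074000.
Hence the posterior is 0.074000/0.434000 ≈ 0.1705.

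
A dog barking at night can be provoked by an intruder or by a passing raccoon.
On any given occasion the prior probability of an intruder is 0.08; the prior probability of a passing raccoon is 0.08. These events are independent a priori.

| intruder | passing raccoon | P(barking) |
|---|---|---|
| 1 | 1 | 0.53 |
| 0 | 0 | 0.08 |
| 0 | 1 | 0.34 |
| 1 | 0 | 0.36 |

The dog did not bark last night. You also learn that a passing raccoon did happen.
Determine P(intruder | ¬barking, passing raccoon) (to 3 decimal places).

Weight on intruder=true, given the evidence: 0.47*0.08 = 0.037600
Denominator P(¬barking | passing raccoon): 0.66*0.92 + 0.47*0.08 = 0.644800
Posterior = 0.037600 / 0.644800 ≈ 0.058

P(intruder | ¬barking, passing raccoon) ≈ 0.058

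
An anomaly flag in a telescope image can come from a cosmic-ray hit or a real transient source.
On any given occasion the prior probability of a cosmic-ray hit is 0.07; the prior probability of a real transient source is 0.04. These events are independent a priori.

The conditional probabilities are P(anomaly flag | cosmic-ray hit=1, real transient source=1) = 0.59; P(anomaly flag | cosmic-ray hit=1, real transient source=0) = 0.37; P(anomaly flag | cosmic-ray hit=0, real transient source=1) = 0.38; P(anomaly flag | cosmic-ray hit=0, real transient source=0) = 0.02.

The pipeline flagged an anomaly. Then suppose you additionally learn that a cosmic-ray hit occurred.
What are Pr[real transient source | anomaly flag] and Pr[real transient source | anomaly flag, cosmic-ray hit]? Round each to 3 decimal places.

For the numerator, keep only real transient source=true terms: 0.014136 + 0.001652 = 0.015788
Denominator P(anomaly flag): 0.02*0.93*0.96 + 0.38*0.93*0.04 + 0.37*0.07*0.96 + 0.59*0.07*0.04 = 0.058508
P(real transient source | anomaly flag) = 0.015788/0.058508 ≈ 0.270

Now also conditioning on cosmic-ray hit=true:
For the numerator, keep only real transient source=true terms: 0.59×0.04 = 0.023600
The normalizing constant is 0.37×0.96 + 0.59×0.04 = 0.378800
Posterior = 0.023600 / 0.378800 ≈ 0.062

Pr[real transient source | anomaly flag] ≈ 0.270; Pr[real transient source | anomaly flag, cosmic-ray hit] ≈ 0.062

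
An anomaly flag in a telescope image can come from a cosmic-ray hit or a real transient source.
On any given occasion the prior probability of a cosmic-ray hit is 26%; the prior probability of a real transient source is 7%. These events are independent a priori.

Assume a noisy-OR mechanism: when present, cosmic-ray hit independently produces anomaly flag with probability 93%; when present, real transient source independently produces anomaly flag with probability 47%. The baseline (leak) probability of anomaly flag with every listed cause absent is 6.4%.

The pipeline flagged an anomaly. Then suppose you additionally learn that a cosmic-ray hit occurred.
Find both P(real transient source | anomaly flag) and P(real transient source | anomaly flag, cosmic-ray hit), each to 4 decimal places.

P(real transient source | anomaly flag) ≈ 0.1392; P(real transient source | anomaly flag, cosmic-ray hit) ≈ 0.0721

Under noisy-OR, P(anomaly flag | causes) = 1 − (1−0.064)·∏(1−qᵢ) over the active causes.
Sum P(anomaly flag|·) weighted by the priors over the 4 (cosmic-ray hit, real transient source) configurations:
  P(anomaly flag) = 0.064·0.74·0.93 + 0.50392·0.74·0.07 + 0.93448·0.26·0.93 + 0.965274·0.26·0.07
        = 0.044045 + 0.026103 + 0.225957 + 0.017568 = 0.313673
Configurations with real transient source contribute 0.043671, so
  P(real transient source | anomaly flag) = 0.043671 / 0.313673 ≈ 0.1392

Now condition on the additional information:
P(anomaly flag | cosmic-ray hit) = 0.93448·0.93 + 0.965274·0.07 = 0.869066 + 0.067569 = 0.936635
Restricting to configurations with real transient source present: 0.965274·0.07 = 0.067569.
So P(real transient source | anomaly flag, cosmic-ray hit) = 0.067569/0.936635 ≈ 0.0721.
The drop from 0.1392 to 0.0721 is the explaining-away (discounting) effect.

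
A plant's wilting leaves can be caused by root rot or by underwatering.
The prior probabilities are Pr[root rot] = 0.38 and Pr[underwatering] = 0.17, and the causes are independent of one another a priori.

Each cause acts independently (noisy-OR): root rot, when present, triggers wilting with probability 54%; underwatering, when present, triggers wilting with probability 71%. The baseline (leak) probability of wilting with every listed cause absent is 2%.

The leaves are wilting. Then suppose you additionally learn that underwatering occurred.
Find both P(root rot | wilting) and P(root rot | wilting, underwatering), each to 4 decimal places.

P(root rot | wilting) ≈ 0.7279; P(root rot | wilting, underwatering) ≈ 0.4267

Under noisy-OR, P(wilting | causes) = 1 − (1−0.02)·∏(1−qᵢ) over the active causes.
P(wilting) = 0.02*0.62*0.83 + 0.7158*0.62*0.17 + 0.5492*0.38*0.83 + 0.869268*0.38*0.17 = 0.010292 + 0.075445 + 0.173218 + 0.056155 = 0.315110
Of this, 0.229373 comes from 0.173218 + 0.056155 (the root rot=true cases).
P(root rot | wilting) = 0.229373 / 0.315110 ≈ 0.7279

With the extra evidence:
P(wilting | underwatering) = 0.7158×0.62 + 0.869268×0.38 = 0.443796 + 0.330322 = 0.774118
Of this, 0.330322 comes from 0.869268×0.38 (the root rot=true cases).
Hence the posterior is 0.330322/0.774118 ≈ 0.4267.
Conditioning on underwatering lowers the posterior on root rot: the classic explaining-away effect in a common-effect structure.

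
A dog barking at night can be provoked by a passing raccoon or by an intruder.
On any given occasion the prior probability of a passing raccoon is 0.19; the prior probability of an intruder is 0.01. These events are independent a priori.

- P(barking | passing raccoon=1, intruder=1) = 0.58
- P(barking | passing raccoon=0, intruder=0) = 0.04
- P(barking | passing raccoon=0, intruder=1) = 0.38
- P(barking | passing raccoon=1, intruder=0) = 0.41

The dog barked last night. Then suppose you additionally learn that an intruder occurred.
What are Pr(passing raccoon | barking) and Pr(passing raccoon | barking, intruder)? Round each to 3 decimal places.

Pr(passing raccoon | barking) ≈ 0.690; Pr(passing raccoon | barking, intruder) ≈ 0.264

For the numerator, keep only passing raccoon=true terms: 0.077121 + 0.001102 = 0.078223
Normalizer over all consistent configurations: 0.04×0.81×0.99 + 0.38×0.81×0.01 + 0.41×0.19×0.99 + 0.58×0.19×0.01 = 0.113377
Posterior = 0.078223 / 0.113377 ≈ 0.690

Now condition on the additional information:
For the numerator, keep only passing raccoon=true terms: 0.58·0.19 = 0.110200
Denominator P(barking | intruder): 0.38·0.81 + 0.58·0.19 = 0.418000
P(passing raccoon | barking, intruder) = 0.110200/0.418000 ≈ 0.264
The drop from 0.690 to 0.264 is the explaining-away (discounting) effect.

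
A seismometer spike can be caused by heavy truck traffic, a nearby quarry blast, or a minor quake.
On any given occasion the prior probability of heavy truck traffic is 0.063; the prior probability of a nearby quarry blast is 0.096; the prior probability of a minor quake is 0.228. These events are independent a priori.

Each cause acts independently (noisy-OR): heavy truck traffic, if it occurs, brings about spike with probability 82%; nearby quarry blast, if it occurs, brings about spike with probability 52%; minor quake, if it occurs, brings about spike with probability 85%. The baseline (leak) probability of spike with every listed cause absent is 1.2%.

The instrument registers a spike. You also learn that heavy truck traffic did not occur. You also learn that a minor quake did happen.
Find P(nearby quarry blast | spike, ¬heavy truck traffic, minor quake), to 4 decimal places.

P(nearby quarry blast | spike, ¬heavy truck traffic, minor quake) ≈ 0.1038

Under noisy-OR, P(spike | causes) = 1 − (1−0.012)·∏(1−qᵢ) over the active causes.
Numerator (weight on configurations with nearby quarry blast): 0.928864×0.096 = 0.089171
Normalizer over all consistent configurations: 0.8518×0.904 + 0.928864×0.096 = 0.859198
Posterior = 0.089171 / 0.859198 ≈ 0.1038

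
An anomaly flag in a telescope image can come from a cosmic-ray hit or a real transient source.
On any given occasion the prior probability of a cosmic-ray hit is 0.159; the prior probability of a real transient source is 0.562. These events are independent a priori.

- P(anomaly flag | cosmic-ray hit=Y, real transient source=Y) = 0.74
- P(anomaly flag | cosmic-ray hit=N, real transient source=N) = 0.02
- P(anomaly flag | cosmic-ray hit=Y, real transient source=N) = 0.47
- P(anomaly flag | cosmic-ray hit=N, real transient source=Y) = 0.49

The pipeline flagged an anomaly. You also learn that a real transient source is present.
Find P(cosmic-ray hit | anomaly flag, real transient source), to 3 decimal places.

P(anomaly flag | real transient source) = 0.49·0.841 + 0.74·0.159 = 0.412090 + 0.117660 = 0.529750
Restricting to configurations with cosmic-ray hit present: 0.74·0.159 = 0.117660.
Hence the posterior is 0.117660/0.529750 ≈ 0.222.

P(cosmic-ray hit | anomaly flag, real transient source) ≈ 0.222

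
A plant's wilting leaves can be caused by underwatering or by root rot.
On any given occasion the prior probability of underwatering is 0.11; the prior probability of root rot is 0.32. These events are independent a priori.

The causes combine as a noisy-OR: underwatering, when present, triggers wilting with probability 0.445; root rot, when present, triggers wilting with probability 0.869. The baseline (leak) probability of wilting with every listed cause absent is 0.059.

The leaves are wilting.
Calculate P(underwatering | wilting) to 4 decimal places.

Under noisy-OR, P(wilting | causes) = 1 − (1−0.059)·∏(1−qᵢ) over the active causes.
Weight on underwatering=true, given the evidence: 0.035735 + 0.032792 = 0.068527
The normalizing constant is 0.059*0.89*0.68 + 0.876729*0.89*0.32 + 0.477745*0.11*0.68 + 0.931585*0.11*0.32 = 0.353926
P(underwatering | wilting) = 0.068527/0.353926 ≈ 0.1936

P(underwatering | wilting) ≈ 0.1936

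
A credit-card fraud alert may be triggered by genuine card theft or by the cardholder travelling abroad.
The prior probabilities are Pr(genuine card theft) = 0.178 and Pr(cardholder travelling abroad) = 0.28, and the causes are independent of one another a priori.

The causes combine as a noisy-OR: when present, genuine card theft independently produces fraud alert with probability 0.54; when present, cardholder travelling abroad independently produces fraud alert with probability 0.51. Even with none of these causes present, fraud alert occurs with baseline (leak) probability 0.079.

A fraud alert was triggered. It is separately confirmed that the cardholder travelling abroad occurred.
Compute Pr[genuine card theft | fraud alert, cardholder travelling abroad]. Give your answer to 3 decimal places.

Under noisy-OR, P(fraud alert | causes) = 1 − (1−0.079)·∏(1−qᵢ) over the active causes.
P(fraud alert | cardholder travelling abroad) = 0.54871·0.822 + 0.792407·0.178 = 0.451040 + 0.141048 = 0.592088
Of this, 0.141048 comes from 0.792407·0.178 (the genuine card theft=true cases).
P(genuine card theft | fraud alert, cardholder travelling abroad) = 0.141048 / 0.592088 ≈ 0.238

Pr[genuine card theft | fraud alert, cardholder travelling abroad] ≈ 0.238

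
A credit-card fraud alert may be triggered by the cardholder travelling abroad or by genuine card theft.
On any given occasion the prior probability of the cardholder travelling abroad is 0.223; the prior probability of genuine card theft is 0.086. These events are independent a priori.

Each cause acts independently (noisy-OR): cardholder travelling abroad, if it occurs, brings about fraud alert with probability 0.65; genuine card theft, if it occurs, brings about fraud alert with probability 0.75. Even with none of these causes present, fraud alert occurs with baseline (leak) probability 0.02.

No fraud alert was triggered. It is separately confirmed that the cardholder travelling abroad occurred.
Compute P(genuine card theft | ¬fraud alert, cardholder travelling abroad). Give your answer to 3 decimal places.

Under noisy-OR, P(fraud alert | causes) = 1 − (1−0.02)·∏(1−qᵢ) over the active causes.
For the numerator, keep only genuine card theft=true terms: 0.08575*0.086 = 0.007374
Denominator P(¬fraud alert | cardholder travelling abroad): 0.343*0.914 + 0.08575*0.086 = 0.320876
P(genuine card theft | ¬fraud alert, cardholder travelling abroad) = 0.007374/0.320876 ≈ 0.023

P(genuine card theft | ¬fraud alert, cardholder travelling abroad) ≈ 0.023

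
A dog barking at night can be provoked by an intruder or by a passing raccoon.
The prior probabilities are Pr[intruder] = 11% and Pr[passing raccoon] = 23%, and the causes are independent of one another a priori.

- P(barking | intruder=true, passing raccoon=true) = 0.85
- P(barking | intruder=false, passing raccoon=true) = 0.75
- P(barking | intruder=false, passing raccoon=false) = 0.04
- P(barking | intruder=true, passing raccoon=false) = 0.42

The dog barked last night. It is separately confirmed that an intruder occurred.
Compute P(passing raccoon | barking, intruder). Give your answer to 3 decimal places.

Enumerate both values of passing raccoon and weight by the priors:
  P(barking | intruder) = 0.42*0.77 + 0.85*0.23
        = 0.323400 + 0.195500 = 0.518900
Keeping only the passing raccoon-present terms gives 0.195500, so
  P(passing raccoon | barking, intruder) = 0.195500 / 0.518900 ≈ 0.377

P(passing raccoon | barking, intruder) ≈ 0.377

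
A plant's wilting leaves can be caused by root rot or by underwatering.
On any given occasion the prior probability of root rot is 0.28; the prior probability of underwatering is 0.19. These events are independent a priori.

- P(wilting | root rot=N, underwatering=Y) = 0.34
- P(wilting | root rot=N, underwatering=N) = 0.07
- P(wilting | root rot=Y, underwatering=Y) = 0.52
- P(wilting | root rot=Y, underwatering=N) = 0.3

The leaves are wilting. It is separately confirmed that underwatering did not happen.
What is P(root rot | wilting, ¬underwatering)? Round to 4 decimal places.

P(root rot | wilting, ¬underwatering) ≈ 0.6250

P(wilting | ¬underwatering) = 0.07*0.72 + 0.3*0.28 = 0.050400 + 0.084000 = 0.134400
Of this, 0.084000 comes from 0.3*0.28 (the root rot=true cases).
P(root rot | wilting, ¬underwatering) = 0.084000 / 0.134400 ≈ 0.6250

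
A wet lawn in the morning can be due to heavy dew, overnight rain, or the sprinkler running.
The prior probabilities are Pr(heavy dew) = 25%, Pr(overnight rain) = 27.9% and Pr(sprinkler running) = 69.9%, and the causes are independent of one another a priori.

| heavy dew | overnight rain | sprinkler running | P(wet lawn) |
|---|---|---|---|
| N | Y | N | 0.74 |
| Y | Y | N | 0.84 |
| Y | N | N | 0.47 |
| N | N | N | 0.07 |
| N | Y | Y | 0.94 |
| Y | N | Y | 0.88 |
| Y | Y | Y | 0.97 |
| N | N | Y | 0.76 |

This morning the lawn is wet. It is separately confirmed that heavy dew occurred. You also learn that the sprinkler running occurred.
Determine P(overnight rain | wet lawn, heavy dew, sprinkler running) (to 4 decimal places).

P(overnight rain | wet lawn, heavy dew, sprinkler running) ≈ 0.2990

P(wet lawn | heavy dew, sprinkler running) = 0.88*0.721 + 0.97*0.279 = 0.634480 + 0.270630 = 0.905110
Of this, 0.270630 comes from 0.97*0.279 (the overnight rain=true cases).
So P(overnight rain | wet lawn, heavy dew, sprinkler running) = 0.270630/0.905110 ≈ 0.2990.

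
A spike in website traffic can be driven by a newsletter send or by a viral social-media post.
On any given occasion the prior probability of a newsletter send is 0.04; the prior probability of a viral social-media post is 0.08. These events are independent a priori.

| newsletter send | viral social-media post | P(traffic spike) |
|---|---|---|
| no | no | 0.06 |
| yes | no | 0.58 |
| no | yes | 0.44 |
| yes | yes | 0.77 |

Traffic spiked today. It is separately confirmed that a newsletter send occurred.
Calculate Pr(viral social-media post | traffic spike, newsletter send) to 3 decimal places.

Pr(viral social-media post | traffic spike, newsletter send) ≈ 0.103

Numerator (weight on configurations with viral social-media post): 0.77×0.08 = 0.061600
Normalizer over all consistent configurations: 0.58×0.92 + 0.77×0.08 = 0.595200
P(viral social-media post | traffic spike, newsletter send) = 0.061600/0.595200 ≈ 0.103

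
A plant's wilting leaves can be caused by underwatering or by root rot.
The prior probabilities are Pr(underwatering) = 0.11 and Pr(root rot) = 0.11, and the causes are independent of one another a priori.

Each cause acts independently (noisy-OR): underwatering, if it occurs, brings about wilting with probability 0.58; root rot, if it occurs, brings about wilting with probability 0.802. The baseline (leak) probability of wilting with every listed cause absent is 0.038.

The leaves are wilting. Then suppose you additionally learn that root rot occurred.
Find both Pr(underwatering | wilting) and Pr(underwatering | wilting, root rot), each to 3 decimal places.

Pr(underwatering | wilting) ≈ 0.389; Pr(underwatering | wilting, root rot) ≈ 0.123

Under noisy-OR, P(wilting | causes) = 1 − (1−0.038)·∏(1−qᵢ) over the active causes.
Enumerate the 4 (underwatering, root rot) configurations and weight by the priors:
  P(wilting) = 0.038×0.89×0.89 + 0.809524×0.89×0.11 + 0.59596×0.11×0.89 + 0.92×0.11×0.11
        = 0.030100 + 0.079252 + 0.058344 + 0.011132 = 0.178828
The terms with underwatering present sum to 0.069476, so
  P(underwatering | wilting) = 0.069476 / 0.178828 ≈ 0.389

Now condition on the additional information:
Weight on underwatering=true, given the evidence: 0.92*0.11 = 0.101200
The normalizing constant is 0.809524*0.89 + 0.92*0.11 = 0.821676
P(underwatering | wilting, root rot) = 0.101200/0.821676 ≈ 0.123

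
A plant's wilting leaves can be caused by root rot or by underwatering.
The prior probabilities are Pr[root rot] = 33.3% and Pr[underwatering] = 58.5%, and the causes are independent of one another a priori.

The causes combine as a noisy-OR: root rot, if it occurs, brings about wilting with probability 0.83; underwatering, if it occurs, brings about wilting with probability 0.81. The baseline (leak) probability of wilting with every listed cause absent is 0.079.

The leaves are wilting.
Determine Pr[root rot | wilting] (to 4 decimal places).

Pr[root rot | wilting] ≈ 0.4706

Under noisy-OR, P(wilting | causes) = 1 − (1−0.079)·∏(1−qᵢ) over the active causes.
P(wilting) = 0.079·0.667·0.415 + 0.82501·0.667·0.585 + 0.84343·0.333·0.415 + 0.970252·0.333·0.585 = 0.021868 + 0.321915 + 0.116558 + 0.189010 = 0.649351
Of this, 0.305568 comes from 0.116558 + 0.189010 (the root rot=true cases).
P(root rot | wilting) = 0.305568 / 0.649351 ≈ 0.4706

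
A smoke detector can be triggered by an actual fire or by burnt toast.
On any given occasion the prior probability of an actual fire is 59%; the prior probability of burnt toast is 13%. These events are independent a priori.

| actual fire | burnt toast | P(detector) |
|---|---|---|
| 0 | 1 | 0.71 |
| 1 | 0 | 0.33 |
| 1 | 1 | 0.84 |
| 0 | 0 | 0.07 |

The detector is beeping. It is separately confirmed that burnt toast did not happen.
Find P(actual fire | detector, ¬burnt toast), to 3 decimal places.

P(detector | ¬burnt toast) = 0.07*0.41 + 0.33*0.59 = 0.028700 + 0.194700 = 0.223400
Of this, 0.194700 comes from 0.33*0.59 (the actual fire=true cases).
So P(actual fire | detector, ¬burnt toast) = 0.194700/0.223400 ≈ 0.872.

P(actual fire | detector, ¬burnt toast) ≈ 0.872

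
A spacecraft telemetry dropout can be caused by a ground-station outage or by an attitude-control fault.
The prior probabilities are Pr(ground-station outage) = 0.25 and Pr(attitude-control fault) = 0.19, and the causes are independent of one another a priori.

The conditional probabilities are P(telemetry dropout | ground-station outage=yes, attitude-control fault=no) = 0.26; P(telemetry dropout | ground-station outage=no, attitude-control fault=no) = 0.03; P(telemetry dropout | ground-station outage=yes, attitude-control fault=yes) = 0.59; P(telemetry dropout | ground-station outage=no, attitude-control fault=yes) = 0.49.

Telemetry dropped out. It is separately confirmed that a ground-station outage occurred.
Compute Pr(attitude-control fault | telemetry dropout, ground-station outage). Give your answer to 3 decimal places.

Weight on attitude-control fault=true, given the evidence: 0.59·0.19 = 0.112100
Denominator P(telemetry dropout | ground-station outage): 0.26·0.81 + 0.59·0.19 = 0.322700
Posterior = 0.112100 / 0.322700 ≈ 0.347

Pr(attitude-control fault | telemetry dropout, ground-station outage) ≈ 0.347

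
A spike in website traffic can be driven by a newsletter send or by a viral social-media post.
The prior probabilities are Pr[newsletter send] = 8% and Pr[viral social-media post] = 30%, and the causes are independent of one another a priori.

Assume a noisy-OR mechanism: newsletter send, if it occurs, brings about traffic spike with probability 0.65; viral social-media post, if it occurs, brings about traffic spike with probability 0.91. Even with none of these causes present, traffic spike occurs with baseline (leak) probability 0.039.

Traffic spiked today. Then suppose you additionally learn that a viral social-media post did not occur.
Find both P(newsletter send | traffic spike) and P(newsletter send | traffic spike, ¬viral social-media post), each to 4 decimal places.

P(newsletter send | traffic spike) ≈ 0.1790; P(newsletter send | traffic spike, ¬viral social-media post) ≈ 0.5967

Under noisy-OR, P(traffic spike | causes) = 1 − (1−0.039)·∏(1−qᵢ) over the active causes.
Numerator (weight on configurations with newsletter send): 0.037164 + 0.023273 = 0.060437
Normalizer over all consistent configurations: 0.039×0.92×0.7 + 0.91351×0.92×0.3 + 0.66365×0.08×0.7 + 0.969728×0.08×0.3 = 0.337682
P(newsletter send | traffic spike) = 0.060437/0.337682 ≈ 0.1790

With the extra evidence:
Enumerate both values of newsletter send and weight by the priors:
  P(traffic spike | ¬viral social-media post) = 0.039·0.92 + 0.66365·0.08
        = 0.035880 + 0.053092 = 0.088972
Keeping only the newsletter send-present terms gives 0.053092, so
  P(newsletter send | traffic spike, ¬viral social-media post) = 0.053092 / 0.088972 ≈ 0.5967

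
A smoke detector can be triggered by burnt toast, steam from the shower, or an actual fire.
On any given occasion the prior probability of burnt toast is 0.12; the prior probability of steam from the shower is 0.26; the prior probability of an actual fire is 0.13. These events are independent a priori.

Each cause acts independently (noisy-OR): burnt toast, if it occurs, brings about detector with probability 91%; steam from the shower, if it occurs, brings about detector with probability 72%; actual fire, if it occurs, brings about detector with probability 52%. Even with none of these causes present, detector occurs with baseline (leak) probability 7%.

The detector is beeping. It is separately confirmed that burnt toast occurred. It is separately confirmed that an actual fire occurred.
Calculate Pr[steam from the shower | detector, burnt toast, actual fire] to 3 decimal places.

Pr[steam from the shower | detector, burnt toast, actual fire] ≈ 0.266

Under noisy-OR, P(detector | causes) = 1 − (1−0.07)·∏(1−qᵢ) over the active causes.
Numerator (weight on configurations with steam from the shower): 0.988751*0.26 = 0.257075
The normalizing constant is 0.959824*0.74 + 0.988751*0.26 = 0.967345
Posterior = 0.257075 / 0.967345 ≈ 0.266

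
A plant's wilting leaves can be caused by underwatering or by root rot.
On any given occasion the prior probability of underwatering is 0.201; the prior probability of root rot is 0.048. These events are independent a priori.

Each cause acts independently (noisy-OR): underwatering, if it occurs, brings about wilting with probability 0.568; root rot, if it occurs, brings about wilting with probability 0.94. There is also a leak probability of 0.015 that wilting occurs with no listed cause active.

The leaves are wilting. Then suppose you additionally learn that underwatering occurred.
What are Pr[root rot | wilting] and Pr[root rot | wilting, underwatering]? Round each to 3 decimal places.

Pr[root rot | wilting] ≈ 0.273; Pr[root rot | wilting, underwatering] ≈ 0.079

Under noisy-OR, P(wilting | causes) = 1 − (1−0.015)·∏(1−qᵢ) over the active causes.
P(wilting) = 0.015*0.799*0.952 + 0.9409*0.799*0.048 + 0.57448*0.201*0.952 + 0.974469*0.201*0.048 = 0.011410 + 0.036085 + 0.109928 + 0.009402 = 0.166825
Of this, 0.045487 comes from 0.036085 + 0.009402 (the root rot=true cases).
P(root rot | wilting) = 0.045487 / 0.166825 ≈ 0.273

Now condition on the additional information:
Numerator (weight on configurations with root rot): 0.974469×0.048 = 0.046775
Denominator P(wilting | underwatering): 0.57448×0.952 + 0.974469×0.048 = 0.593680
P(root rot | wilting, underwatering) = 0.046775/0.593680 ≈ 0.079
This is intercausal reasoning (explaining away): once underwatering accounts for the wilting, root rot becomes less likely.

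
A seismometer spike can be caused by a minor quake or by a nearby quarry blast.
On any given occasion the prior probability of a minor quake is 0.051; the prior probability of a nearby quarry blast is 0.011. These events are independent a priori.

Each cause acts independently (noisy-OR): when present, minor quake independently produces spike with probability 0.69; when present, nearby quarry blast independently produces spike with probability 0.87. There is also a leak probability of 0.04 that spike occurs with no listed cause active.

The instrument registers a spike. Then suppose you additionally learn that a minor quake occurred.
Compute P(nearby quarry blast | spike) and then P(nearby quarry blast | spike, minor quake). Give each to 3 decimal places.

P(nearby quarry blast | spike) ≈ 0.117; P(nearby quarry blast | spike, minor quake) ≈ 0.015

Under noisy-OR, P(spike | causes) = 1 − (1−0.04)·∏(1−qᵢ) over the active causes.
Numerator (weight on configurations with nearby quarry blast): 0.009136 + 0.000539 = 0.009675
Normalizer over all consistent configurations: 0.04×0.949×0.989 + 0.8752×0.949×0.011 + 0.7024×0.051×0.989 + 0.961312×0.051×0.011 = 0.082645
P(nearby quarry blast | spike) = 0.009675/0.082645 ≈ 0.117

Now also conditioning on minor quake=true:
By total probability over both values of nearby quarry blast:
  P(spike | minor quake) = 0.7024×0.989 + 0.961312×0.011
        = 0.694674 + 0.010574 = 0.705248
Keeping only the nearby quarry blast-present terms gives 0.010574, so
  P(nearby quarry blast | spike, minor quake) = 0.010574 / 0.705248 ≈ 0.015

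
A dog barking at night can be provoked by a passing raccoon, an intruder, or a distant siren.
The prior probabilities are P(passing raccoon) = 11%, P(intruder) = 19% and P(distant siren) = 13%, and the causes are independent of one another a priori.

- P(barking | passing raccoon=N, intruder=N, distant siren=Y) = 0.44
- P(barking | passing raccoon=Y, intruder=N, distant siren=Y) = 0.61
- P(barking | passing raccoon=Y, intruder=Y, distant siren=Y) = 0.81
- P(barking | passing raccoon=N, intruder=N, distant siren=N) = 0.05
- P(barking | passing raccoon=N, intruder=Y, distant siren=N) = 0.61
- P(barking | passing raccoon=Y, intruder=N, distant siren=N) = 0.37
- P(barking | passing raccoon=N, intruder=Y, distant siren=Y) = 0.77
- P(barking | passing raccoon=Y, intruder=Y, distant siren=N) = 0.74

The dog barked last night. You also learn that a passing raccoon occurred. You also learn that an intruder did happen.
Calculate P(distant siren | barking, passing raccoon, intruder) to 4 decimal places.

P(distant siren | barking, passing raccoon, intruder) ≈ 0.1406

Sum P(barking|·) weighted by the priors over both values of distant siren:
  P(barking | passing raccoon, intruder) = 0.74×0.87 + 0.81×0.13
        = 0.643800 + 0.105300 = 0.749100
Keeping only the distant siren-present terms gives 0.105300, so
  P(distant siren | barking, passing raccoon, intruder) = 0.105300 / 0.749100 ≈ 0.1406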